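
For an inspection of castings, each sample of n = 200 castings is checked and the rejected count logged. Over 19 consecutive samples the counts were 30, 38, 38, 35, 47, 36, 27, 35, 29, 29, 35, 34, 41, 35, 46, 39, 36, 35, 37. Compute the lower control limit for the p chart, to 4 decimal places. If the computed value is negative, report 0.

0.0981

p̄ = Σdᵢ / (k·n) = 682 / (19 × 200) = 0.17947
LCL = p̄ − 3·√(p̄(1−p̄)/n) = 0.17947 − 3 × 0.02714 = 0.09807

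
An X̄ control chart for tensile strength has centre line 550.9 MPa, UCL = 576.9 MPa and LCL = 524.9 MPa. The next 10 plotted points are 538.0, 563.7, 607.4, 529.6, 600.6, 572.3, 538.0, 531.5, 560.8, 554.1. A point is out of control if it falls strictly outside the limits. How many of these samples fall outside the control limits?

2

Compare each point to [524.9, 576.9]: sample 3 = 607.4 > UCL; sample 5 = 600.6 > UCL.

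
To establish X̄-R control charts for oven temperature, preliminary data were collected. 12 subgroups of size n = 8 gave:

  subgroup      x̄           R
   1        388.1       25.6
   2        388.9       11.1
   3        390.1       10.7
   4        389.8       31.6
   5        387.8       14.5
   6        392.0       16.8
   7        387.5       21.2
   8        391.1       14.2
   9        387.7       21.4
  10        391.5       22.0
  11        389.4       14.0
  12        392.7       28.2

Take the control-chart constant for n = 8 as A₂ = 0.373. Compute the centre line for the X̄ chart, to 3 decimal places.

389.717

X̄̄ = (388.1 + 388.9 + 390.1 + 389.8 + 387.8 + 392.0 + 387.5 + 391.1 + 387.7 + 391.5 + 389.4 + 392.7) / 12 = 4676.6000 / 12 = 389.7167
CL = X̄̄ = 389.7167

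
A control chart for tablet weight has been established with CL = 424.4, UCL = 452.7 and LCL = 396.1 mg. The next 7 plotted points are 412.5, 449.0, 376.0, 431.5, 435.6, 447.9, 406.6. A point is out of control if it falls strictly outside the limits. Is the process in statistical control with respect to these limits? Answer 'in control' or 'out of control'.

out of control

Compare each point to [396.1, 452.7]: sample 3 = 376.0 < LCL.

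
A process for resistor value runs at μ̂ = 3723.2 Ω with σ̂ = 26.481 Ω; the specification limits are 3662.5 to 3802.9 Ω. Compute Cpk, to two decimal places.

Cpu = (USL − μ̂) / (3σ̂) = (3802.9 − 3723.2) / (3 × 26.481) = 1.0032; Cpl = (μ̂ − LSL) / (3σ̂) = (3723.2 − 3662.5) / (3 × 26.481) = 0.7641; Cpk = min(Cpu, Cpl) = 0.7641

0.76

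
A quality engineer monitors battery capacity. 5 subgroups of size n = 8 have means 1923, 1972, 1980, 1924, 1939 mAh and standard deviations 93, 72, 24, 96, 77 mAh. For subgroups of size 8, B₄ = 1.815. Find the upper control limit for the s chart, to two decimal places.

s̄ = (93 + 72 + 24 + 96 + 77) / 5 = 72.4000
UCL_s = B₄·s̄ = 1.815 × 72.4000 = 131.4060

131.41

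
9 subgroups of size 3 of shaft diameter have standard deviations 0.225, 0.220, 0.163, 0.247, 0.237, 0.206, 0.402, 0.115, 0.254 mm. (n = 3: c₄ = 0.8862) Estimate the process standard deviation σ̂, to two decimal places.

s̄ = (0.225 + 0.220 + 0.163 + 0.247 + 0.237 + 0.206 + 0.402 + 0.115 + 0.254) / 9 = 0.2299
σ̂ = s̄ / c₄ = 0.2299 / 0.8862 = 0.2594

0.26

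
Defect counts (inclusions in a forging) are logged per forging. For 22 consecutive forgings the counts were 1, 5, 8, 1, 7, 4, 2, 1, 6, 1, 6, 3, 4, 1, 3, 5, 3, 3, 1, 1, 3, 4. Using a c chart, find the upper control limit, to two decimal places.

c̄ = (1 + 5 + 8 + 1 + 7 + 4 + 2 + 1 + 6 + 1 + 6 + 3 + 4 + 1 + 3 + 5 + 3 + 3 + 1 + 1 + 3 + 4) / 22 = 73 / 22 = 3.3182
UCL = c̄ + 3√c̄ = 3.3182 + 3 × √3.3182 = 3.3182 + 3 × 1.8216 = 8.7829

8.78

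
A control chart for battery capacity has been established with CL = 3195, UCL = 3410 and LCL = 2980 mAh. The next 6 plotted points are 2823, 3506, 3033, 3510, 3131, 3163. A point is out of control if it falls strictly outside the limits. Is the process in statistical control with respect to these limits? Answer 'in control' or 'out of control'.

Compare each point to [2980, 3410]: sample 1 = 2823 < LCL; sample 2 = 3506 > UCL; sample 4 = 3510 > UCL.

out of control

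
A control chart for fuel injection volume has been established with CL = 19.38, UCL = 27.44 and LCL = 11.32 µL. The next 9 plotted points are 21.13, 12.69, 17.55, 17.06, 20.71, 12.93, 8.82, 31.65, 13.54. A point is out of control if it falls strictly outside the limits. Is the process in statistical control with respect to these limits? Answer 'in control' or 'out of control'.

out of control

Compare each point to [11.32, 27.44]: sample 7 = 8.82 < LCL; sample 8 = 31.65 > UCL.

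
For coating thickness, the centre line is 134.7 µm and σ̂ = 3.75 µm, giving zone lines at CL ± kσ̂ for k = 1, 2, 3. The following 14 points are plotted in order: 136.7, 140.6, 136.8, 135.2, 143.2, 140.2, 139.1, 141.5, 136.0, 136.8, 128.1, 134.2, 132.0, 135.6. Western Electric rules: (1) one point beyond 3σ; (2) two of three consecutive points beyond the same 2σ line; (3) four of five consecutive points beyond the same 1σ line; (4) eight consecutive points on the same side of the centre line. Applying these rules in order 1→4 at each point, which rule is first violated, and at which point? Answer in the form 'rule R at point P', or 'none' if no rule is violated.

rule 3 at point 8

Zone of each point (C = within 1σ̂, B = 1σ̂–2σ̂, A = 2σ̂–3σ̂, * = beyond 3σ̂; sign = side of CL): 1:+C, 2:+B, 3:+C, 4:+C, 5:+A, 6:+B, 7:+B, 8:+B, 9:+C, 10:+C, 11:-B, 12:-C, 13:-C, 14:+C
Rule 3 (four of five consecutive points beyond the same 1σ limit) is satisfied at point 8.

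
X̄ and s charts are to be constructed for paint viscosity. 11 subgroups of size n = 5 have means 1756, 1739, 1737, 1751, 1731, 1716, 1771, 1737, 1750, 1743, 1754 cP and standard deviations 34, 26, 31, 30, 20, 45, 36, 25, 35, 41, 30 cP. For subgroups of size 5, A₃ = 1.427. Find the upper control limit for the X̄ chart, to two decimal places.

X̄̄ = (1756 + 1739 + 1737 + 1751 + 1731 + 1716 + 1771 + 1737 + 1750 + 1743 + 1754) / 11 = 1744.0909
s̄ = (34 + 26 + 31 + 30 + 20 + 45 + 36 + 25 + 35 + 41 + 30) / 11 = 32.0909
UCL = X̄̄ + A₃·s̄ = 1744.0909 + 1.427 × 32.0909 = 1789.8846

1789.88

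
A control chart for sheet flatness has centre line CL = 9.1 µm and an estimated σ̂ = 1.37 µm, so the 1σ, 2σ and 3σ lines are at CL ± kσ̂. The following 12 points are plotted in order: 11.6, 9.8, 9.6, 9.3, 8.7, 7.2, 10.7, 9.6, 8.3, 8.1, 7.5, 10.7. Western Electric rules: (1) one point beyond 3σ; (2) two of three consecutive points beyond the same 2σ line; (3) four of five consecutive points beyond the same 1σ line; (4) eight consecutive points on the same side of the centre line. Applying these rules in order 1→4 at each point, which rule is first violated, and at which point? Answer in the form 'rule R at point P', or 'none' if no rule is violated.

Zone of each point (C = within 1σ̂, B = 1σ̂–2σ̂, A = 2σ̂–3σ̂, * = beyond 3σ̂; sign = side of CL): 1:+B, 2:+C, 3:+C, 4:+C, 5:-C, 6:-B, 7:+B, 8:+C, 9:-C, 10:-C, 11:-B, 12:+B
No rule fires across all 12 points.

none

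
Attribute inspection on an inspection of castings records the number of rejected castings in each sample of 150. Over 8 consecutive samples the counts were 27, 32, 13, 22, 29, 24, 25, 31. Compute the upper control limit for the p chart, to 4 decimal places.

p̄ = Σdᵢ / (k·n) = 203 / (8 × 150) = 0.16917
UCL = p̄ + 3·√(p̄(1−p̄)/n) = 0.16917 + 3 × √(0.16917×0.83083/150) = 0.16917 + 3 × 0.03061 = 0.26100

0.2610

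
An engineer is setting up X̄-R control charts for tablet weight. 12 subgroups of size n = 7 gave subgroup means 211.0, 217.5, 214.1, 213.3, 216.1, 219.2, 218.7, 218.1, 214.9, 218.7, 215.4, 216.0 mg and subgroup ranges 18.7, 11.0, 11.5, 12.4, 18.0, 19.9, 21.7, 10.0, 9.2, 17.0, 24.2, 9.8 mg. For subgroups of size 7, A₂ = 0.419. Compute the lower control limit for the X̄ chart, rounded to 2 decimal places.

209.68

X̄̄ = (211.0 + 217.5 + 214.1 + 213.3 + 216.1 + 219.2 + 218.7 + 218.1 + 214.9 + 218.7 + 215.4 + 216.0) / 12 = 2593.0000 / 12 = 216.0833
R̄ = (18.7 + 11.0 + 11.5 + 12.4 + 18.0 + 19.9 + 21.7 + 10.0 + 9.2 + 17.0 + 24.2 + 9.8) / 12 = 183.4000 / 12 = 15.2833
LCL = X̄̄ − A₂·R̄ = 216.0833 − 0.419 × 15.2833 = 209.6796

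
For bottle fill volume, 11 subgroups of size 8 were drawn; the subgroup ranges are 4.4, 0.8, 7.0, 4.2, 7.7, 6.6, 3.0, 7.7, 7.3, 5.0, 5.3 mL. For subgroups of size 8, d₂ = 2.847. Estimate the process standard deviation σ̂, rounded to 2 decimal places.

R̄ = (4.4 + 0.8 + 7.0 + 4.2 + 7.7 + 6.6 + 3.0 + 7.7 + 7.3 + 5.0 + 5.3) / 11 = 5.3636
σ̂ = R̄ / d₂ = 5.3636 / 2.847 = 1.8840

1.88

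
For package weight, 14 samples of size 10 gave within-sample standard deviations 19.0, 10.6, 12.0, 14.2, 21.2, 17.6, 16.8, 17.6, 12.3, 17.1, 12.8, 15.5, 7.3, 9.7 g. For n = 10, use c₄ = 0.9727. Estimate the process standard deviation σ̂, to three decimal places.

s̄ = (19.0 + 10.6 + 12.0 + 14.2 + 21.2 + 17.6 + 16.8 + 17.6 + 12.3 + 17.1 + 12.8 + 15.5 + 7.3 + 9.7) / 14 = 14.5500
σ̂ = s̄ / c₄ = 14.5500 / 0.9727 = 14.9584

14.958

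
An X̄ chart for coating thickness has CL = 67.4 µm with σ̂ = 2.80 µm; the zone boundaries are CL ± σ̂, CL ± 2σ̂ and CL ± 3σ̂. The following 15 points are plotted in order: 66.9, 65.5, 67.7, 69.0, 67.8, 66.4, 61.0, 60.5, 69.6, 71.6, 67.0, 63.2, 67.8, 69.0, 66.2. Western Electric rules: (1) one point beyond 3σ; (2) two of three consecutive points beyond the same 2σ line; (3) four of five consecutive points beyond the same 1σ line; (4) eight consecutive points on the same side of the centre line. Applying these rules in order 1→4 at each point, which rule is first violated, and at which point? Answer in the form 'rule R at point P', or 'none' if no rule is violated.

rule 2 at point 8

Zone of each point (C = within 1σ̂, B = 1σ̂–2σ̂, A = 2σ̂–3σ̂, * = beyond 3σ̂; sign = side of CL): 1:-C, 2:-C, 3:+C, 4:+C, 5:+C, 6:-C, 7:-A, 8:-A, 9:+C, 10:+B, 11:-C, 12:-B, 13:+C, 14:+C, 15:-C
Rule 2 (two of three consecutive points beyond the same 2σ limit) is satisfied at point 8.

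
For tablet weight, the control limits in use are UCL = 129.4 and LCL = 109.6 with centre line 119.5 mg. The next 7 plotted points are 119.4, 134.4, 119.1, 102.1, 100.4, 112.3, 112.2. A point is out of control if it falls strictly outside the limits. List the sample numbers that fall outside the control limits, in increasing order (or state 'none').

Compare each point to [109.6, 129.4]: sample 2 = 134.4 > UCL; sample 4 = 102.1 < LCL; sample 5 = 100.4 < LCL.

2, 4, 5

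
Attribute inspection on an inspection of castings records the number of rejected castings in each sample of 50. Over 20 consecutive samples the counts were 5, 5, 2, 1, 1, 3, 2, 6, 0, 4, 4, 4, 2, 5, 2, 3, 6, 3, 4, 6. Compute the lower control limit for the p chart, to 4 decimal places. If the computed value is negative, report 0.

p̄ = Σdᵢ / (k·n) = 68 / (20 × 50) = 0.06800
LCL = p̄ − 3·√(p̄(1−p̄)/n) = 0.06800 − 3 × 0.03560 = -0.03881 → 0 (negative, so LCL = 0)

0.0000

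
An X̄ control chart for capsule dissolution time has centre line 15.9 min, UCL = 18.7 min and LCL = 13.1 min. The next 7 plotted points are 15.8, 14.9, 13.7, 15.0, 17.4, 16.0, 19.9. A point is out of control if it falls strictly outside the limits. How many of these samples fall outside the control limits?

Compare each point to [13.1, 18.7]: sample 7 = 19.9 > UCL.

1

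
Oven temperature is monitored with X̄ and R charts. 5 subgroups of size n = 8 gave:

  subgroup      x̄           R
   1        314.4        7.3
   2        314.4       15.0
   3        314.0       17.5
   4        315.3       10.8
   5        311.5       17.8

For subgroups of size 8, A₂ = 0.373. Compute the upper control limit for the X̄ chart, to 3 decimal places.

319.023

X̄̄ = (314.4 + 314.4 + 314.0 + 315.3 + 311.5) / 5 = 1569.6000 / 5 = 313.9200
R̄ = (7.3 + 15.0 + 17.5 + 10.8 + 17.8) / 5 = 68.4000 / 5 = 13.6800
UCL = X̄̄ + A₂·R̄ = 313.9200 + 0.373 × 13.6800 = 319.0226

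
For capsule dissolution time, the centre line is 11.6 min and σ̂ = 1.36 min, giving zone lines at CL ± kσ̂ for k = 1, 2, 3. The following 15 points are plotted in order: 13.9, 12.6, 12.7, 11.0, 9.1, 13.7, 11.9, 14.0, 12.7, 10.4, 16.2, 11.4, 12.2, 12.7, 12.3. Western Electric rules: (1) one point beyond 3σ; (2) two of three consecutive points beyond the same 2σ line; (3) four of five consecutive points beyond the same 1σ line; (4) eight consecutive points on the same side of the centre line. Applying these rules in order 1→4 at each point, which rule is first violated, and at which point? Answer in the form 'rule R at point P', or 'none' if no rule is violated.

Zone of each point (C = within 1σ̂, B = 1σ̂–2σ̂, A = 2σ̂–3σ̂, * = beyond 3σ̂; sign = side of CL): 1:+B, 2:+C, 3:+C, 4:-C, 5:-B, 6:+B, 7:+C, 8:+B, 9:+C, 10:-C, 11:+*, 12:-C, 13:+C, 14:+C, 15:+C
Rule 1 (one point beyond the 3σ limits) is satisfied at point 11.

rule 1 at point 11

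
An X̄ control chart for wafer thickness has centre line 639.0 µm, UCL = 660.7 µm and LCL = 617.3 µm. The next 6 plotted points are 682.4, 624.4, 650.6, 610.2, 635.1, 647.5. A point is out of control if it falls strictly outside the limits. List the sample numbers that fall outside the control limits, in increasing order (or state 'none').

Compare each point to [617.3, 660.7]: sample 1 = 682.4 > UCL; sample 4 = 610.2 < LCL.

1, 4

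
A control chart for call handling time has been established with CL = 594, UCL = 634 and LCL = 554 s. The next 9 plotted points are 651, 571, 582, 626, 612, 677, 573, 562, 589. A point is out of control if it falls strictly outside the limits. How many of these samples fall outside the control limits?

Compare each point to [554, 634]: sample 1 = 651 > UCL; sample 6 = 677 > UCL.

2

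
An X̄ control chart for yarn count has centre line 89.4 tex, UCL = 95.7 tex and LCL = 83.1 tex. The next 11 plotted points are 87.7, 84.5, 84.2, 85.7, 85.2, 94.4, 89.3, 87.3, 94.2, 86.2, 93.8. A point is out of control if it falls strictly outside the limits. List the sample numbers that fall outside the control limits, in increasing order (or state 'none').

All 11 points lie within [83.1, 95.7].

none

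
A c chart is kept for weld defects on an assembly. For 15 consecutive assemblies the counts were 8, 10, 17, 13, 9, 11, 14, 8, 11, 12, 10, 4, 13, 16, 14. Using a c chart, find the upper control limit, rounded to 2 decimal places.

21.43

c̄ = (8 + 10 + 17 + 13 + 9 + 11 + 14 + 8 + 11 + 12 + 10 + 4 + 13 + 16 + 14) / 15 = 170 / 15 = 11.3333
UCL = c̄ + 3√c̄ = 11.3333 + 3 × √11.3333 = 11.3333 + 3 × 3.3665 = 21.4328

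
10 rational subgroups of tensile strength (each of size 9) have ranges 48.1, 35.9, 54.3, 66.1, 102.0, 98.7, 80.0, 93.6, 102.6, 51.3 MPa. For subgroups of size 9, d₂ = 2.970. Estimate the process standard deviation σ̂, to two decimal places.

24.67

R̄ = (48.1 + 35.9 + 54.3 + 66.1 + 102.0 + 98.7 + 80.0 + 93.6 + 102.6 + 51.3) / 10 = 73.2600
σ̂ = R̄ / d₂ = 73.2600 / 2.970 = 24.6667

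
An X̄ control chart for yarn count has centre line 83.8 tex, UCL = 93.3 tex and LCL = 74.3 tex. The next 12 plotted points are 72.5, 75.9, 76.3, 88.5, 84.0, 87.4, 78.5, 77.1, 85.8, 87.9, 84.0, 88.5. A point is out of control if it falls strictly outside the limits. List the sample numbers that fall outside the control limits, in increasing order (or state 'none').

Compare each point to [74.3, 93.3]: sample 1 = 72.5 < LCL.

1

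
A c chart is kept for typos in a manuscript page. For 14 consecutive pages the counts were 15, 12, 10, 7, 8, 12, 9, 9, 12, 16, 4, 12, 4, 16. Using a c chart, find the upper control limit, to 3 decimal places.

20.117

c̄ = (15 + 12 + 10 + 7 + 8 + 12 + 9 + 9 + 12 + 16 + 4 + 12 + 4 + 16) / 14 = 146 / 14 = 10.4286
UCL = c̄ + 3√c̄ = 10.4286 + 3 × √10.4286 = 10.4286 + 3 × 3.2293 = 20.1166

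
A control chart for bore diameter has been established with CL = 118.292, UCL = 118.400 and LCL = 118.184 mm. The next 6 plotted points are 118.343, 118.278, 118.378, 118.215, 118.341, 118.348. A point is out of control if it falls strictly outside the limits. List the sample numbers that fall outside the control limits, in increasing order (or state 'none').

none

All 6 points lie within [118.184, 118.400].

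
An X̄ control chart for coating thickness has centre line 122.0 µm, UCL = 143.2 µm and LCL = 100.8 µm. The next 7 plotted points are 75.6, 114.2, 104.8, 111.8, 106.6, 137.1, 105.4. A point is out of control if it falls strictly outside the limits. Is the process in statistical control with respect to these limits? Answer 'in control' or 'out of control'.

Compare each point to [100.8, 143.2]: sample 1 = 75.6 < LCL.

out of control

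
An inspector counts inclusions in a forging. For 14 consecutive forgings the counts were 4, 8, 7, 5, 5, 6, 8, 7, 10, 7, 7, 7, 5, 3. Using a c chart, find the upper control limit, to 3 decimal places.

13.921

c̄ = (4 + 8 + 7 + 5 + 5 + 6 + 8 + 7 + 10 + 7 + 7 + 7 + 5 + 3) / 14 = 89 / 14 = 6.3571
UCL = c̄ + 3√c̄ = 6.3571 + 3 × √6.3571 = 6.3571 + 3 × 2.5213 = 13.9212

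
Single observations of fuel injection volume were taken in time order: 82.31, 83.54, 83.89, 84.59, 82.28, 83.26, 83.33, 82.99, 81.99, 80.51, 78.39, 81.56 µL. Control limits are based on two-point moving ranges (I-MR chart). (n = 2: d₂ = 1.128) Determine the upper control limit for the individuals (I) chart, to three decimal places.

X̄ = (82.31 + 83.54 + 83.89 + 84.59 + 82.28 + 83.26 + 83.33 + 82.99 + 81.99 + 80.51 + 78.39 + 81.56) / 12 = 82.3867
Moving ranges: 1.23, 0.35, 0.70, 2.31, 0.98, 0.07, 0.34, 1.00, 1.48, 2.12, 3.17; M̄R̄ = 13.7500 / 11 = 1.2500
UCL = X̄ + 3·M̄R̄/d₂ = 82.3867 + 3 × 1.2500 / 1.128 = 85.7111

85.711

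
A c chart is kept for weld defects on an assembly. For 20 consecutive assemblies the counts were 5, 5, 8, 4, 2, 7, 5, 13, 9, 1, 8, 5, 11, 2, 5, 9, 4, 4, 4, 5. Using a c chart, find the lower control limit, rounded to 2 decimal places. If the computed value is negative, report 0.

0.00

c̄ = (5 + 5 + 8 + 4 + 2 + 7 + 5 + 13 + 9 + 1 + 8 + 5 + 11 + 2 + 5 + 9 + 4 + 4 + 4 + 5) / 20 = 116 / 20 = 5.8000
LCL = c̄ − 3√c̄ = 5.8000 − 3 × 2.4083 = -1.4250 → 0 (cannot be negative)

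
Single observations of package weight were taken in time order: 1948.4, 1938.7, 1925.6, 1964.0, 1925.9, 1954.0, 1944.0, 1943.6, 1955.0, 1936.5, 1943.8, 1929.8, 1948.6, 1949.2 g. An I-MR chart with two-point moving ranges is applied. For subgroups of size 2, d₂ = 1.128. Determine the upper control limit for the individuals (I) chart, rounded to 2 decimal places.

1986.00

X̄ = (1948.4 + 1938.7 + 1925.6 + 1964.0 + 1925.9 + 1954.0 + 1944.0 + 1943.6 + 1955.0 + 1936.5 + 1943.8 + 1929.8 + 1948.6 + 1949.2) / 14 = 1943.3643
Moving ranges: 9.7, 13.1, 38.4, 38.1, 28.1, 10.0, 0.4, 11.4, 18.5, 7.3, 14.0, 18.8, 0.6; M̄R̄ = 208.4000 / 13 = 16.0308
UCL = X̄ + 3·M̄R̄/d₂ = 1943.3643 + 3 × 16.0308 / 1.128 = 1985.9993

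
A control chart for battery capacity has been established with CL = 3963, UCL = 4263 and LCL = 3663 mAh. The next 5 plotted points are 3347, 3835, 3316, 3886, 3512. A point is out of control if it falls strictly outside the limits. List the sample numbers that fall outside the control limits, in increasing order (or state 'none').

Compare each point to [3663, 4263]: sample 1 = 3347 < LCL; sample 3 = 3316 < LCL; sample 5 = 3512 < LCL.

1, 3, 5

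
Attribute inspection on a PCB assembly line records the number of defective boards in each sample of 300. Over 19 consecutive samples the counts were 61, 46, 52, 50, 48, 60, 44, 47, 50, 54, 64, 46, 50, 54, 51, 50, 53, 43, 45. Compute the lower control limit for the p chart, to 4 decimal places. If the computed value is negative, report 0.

p̄ = Σdᵢ / (k·n) = 968 / (19 × 300) = 0.16982
LCL = p̄ − 3·√(p̄(1−p̄)/n) = 0.16982 − 3 × 0.02168 = 0.10479

0.1048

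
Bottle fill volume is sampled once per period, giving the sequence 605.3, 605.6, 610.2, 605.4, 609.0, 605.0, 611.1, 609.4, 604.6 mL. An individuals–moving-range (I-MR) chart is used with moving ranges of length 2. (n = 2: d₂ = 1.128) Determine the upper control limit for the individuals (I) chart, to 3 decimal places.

617.229

X̄ = (605.3 + 605.6 + 610.2 + 605.4 + 609.0 + 605.0 + 611.1 + 609.4 + 604.6) / 9 = 607.2889
Moving ranges: 0.3, 4.6, 4.8, 3.6, 4.0, 6.1, 1.7, 4.8; M̄R̄ = 29.9000 / 8 = 3.7375
UCL = X̄ + 3·M̄R̄/d₂ = 607.2889 + 3 × 3.7375 / 1.128 = 617.2290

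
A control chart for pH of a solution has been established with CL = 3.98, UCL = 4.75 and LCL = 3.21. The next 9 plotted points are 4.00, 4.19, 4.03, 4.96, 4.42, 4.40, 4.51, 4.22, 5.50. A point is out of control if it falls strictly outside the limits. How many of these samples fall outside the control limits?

Compare each point to [3.21, 4.75]: sample 4 = 4.96 > UCL; sample 9 = 5.50 > UCL.

2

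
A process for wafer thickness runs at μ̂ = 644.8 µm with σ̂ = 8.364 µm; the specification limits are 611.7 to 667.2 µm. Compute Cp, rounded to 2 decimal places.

Cp = (USL − LSL) / (6σ̂) = (667.2 − 611.7) / (6 × 8.364) = 55.5000 / 50.1840 = 1.1059

1.11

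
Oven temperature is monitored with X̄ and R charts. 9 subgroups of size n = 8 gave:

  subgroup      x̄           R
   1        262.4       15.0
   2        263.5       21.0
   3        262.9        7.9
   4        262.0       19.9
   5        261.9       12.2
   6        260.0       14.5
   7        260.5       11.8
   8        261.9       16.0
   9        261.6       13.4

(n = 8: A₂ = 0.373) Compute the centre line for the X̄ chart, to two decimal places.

X̄̄ = (262.4 + 263.5 + 262.9 + 262.0 + 261.9 + 260.0 + 260.5 + 261.9 + 261.6) / 9 = 2356.7000 / 9 = 261.8556
CL = X̄̄ = 261.8556

261.86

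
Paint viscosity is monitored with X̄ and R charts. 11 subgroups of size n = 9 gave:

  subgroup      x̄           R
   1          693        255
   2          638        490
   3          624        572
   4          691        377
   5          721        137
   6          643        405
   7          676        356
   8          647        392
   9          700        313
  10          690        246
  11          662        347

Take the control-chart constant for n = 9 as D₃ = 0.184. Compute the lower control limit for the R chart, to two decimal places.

65.07

R̄ = (255 + 490 + 572 + 377 + 137 + 405 + 356 + 392 + 313 + 246 + 347) / 11 = 3890.0000 / 11 = 353.6364
LCL_R = D₃·R̄ = 0.184 × 353.6364 = 65.0691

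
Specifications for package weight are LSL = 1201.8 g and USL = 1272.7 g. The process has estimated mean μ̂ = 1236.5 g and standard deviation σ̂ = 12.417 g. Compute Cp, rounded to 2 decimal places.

Cp = (USL − LSL) / (6σ̂) = (1272.7 − 1201.8) / (6 × 12.417) = 70.9000 / 74.5020 = 0.9517

0.95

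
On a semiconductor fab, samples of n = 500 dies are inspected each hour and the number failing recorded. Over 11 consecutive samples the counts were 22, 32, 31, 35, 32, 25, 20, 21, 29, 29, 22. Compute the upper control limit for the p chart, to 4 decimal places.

0.0846

p̄ = Σdᵢ / (k·n) = 298 / (11 × 500) = 0.05418
UCL = p̄ + 3·√(p̄(1−p̄)/n) = 0.05418 + 3 × √(0.05418×0.94582/500) = 0.05418 + 3 × 0.01012 = 0.08455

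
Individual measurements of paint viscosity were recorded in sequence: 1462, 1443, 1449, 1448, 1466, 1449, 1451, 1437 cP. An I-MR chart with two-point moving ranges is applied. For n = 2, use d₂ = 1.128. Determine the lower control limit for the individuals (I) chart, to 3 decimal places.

1421.370

X̄ = (1462 + 1443 + 1449 + 1448 + 1466 + 1449 + 1451 + 1437) / 8 = 1450.6250
Moving ranges: 19, 6, 1, 18, 17, 2, 14; M̄R̄ = 77.0000 / 7 = 11.0000
LCL = X̄ − 3·M̄R̄/d₂ = 1450.6250 − 3 × 11.0000 / 1.128 = 1421.3697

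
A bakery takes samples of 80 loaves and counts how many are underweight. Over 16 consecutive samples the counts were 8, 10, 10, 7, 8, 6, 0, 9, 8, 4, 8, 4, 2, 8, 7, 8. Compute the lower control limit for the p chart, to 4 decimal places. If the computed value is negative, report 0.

0.0000

p̄ = Σdᵢ / (k·n) = 107 / (16 × 80) = 0.08359
LCL = p̄ − 3·√(p̄(1−p̄)/n) = 0.08359 − 3 × 0.03094 = -0.00924 → 0 (negative, so LCL = 0)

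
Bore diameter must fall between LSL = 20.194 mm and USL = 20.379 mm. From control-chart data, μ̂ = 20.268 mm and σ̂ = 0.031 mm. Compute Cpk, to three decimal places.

Cpu = (USL − μ̂) / (3σ̂) = (20.379 − 20.268) / (3 × 0.031) = 1.1935; Cpl = (μ̂ − LSL) / (3σ̂) = (20.268 − 20.194) / (3 × 0.031) = 0.7957; Cpk = min(Cpu, Cpl) = 0.7957

0.796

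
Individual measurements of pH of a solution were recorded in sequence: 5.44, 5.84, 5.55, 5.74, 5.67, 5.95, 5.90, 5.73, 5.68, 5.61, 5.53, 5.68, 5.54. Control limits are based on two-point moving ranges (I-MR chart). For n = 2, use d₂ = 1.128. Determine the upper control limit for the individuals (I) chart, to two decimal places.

6.11

X̄ = (5.44 + 5.84 + 5.55 + 5.74 + 5.67 + 5.95 + 5.90 + 5.73 + 5.68 + 5.61 + 5.53 + 5.68 + 5.54) / 13 = 5.6815
Moving ranges: 0.40, 0.29, 0.19, 0.07, 0.28, 0.05, 0.17, 0.05, 0.07, 0.08, 0.15, 0.14; M̄R̄ = 1.9400 / 12 = 0.1617
UCL = X̄ + 3·M̄R̄/d₂ = 5.6815 + 3 × 0.1617 / 1.128 = 6.1115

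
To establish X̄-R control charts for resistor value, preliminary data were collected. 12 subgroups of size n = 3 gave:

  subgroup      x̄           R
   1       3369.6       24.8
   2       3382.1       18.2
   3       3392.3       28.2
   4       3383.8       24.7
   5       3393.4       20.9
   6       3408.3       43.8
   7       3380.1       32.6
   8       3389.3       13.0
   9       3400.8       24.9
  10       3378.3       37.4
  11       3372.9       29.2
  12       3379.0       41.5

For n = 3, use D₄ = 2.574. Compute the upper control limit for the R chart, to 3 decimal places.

72.758

R̄ = (24.8 + 18.2 + 28.2 + 24.7 + 20.9 + 43.8 + 32.6 + 13.0 + 24.9 + 37.4 + 29.2 + 41.5) / 12 = 339.2000 / 12 = 28.2667
UCL_R = D₄·R̄ = 2.574 × 28.2667 = 72.7584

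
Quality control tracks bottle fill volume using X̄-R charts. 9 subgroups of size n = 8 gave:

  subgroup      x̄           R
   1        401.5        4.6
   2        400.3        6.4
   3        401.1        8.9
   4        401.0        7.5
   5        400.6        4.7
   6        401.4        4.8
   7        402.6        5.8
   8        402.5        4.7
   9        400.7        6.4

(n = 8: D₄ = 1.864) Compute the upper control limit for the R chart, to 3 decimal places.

11.143

R̄ = (4.6 + 6.4 + 8.9 + 7.5 + 4.7 + 4.8 + 5.8 + 4.7 + 6.4) / 9 = 53.8000 / 9 = 5.9778
UCL_R = D₄·R̄ = 1.864 × 5.9778 = 11.1426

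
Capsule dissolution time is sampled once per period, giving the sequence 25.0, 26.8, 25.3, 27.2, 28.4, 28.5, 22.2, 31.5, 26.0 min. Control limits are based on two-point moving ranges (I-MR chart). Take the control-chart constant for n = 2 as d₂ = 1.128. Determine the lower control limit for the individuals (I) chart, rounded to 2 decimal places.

X̄ = (25.0 + 26.8 + 25.3 + 27.2 + 28.4 + 28.5 + 22.2 + 31.5 + 26.0) / 9 = 26.7667
Moving ranges: 1.8, 1.5, 1.9, 1.2, 0.1, 6.3, 9.3, 5.5; M̄R̄ = 27.6000 / 8 = 3.4500
LCL = X̄ − 3·M̄R̄/d₂ = 26.7667 − 3 × 3.4500 / 1.128 = 17.5911

17.59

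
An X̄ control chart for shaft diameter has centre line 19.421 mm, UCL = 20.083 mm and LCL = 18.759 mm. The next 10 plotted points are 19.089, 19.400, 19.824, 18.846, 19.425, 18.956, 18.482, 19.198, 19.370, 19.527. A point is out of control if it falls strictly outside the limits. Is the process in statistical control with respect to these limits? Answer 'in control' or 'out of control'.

out of control

Compare each point to [18.759, 20.083]: sample 7 = 18.482 < LCL.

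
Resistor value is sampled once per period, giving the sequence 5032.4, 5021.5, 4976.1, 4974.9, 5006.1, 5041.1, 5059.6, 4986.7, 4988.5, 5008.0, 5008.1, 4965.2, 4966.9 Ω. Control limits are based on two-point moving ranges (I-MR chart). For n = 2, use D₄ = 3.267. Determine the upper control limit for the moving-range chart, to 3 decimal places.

76.529

Moving ranges: 10.9, 45.4, 1.2, 31.2, 35.0, 18.5, 72.9, 1.8, 19.5, 0.1, 42.9, 1.7; M̄R̄ = 281.1000 / 12 = 23.4250
UCL_MR = D₄·M̄R̄ = 3.267 × 23.4250 = 76.5295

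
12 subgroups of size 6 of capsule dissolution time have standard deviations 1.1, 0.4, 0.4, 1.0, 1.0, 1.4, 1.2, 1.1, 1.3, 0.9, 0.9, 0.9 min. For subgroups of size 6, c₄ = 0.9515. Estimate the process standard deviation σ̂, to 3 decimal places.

s̄ = (1.1 + 0.4 + 0.4 + 1.0 + 1.0 + 1.4 + 1.2 + 1.1 + 1.3 + 0.9 + 0.9 + 0.9) / 12 = 0.9667
σ̂ = s̄ / c₄ = 0.9667 / 0.9515 = 1.0159

1.016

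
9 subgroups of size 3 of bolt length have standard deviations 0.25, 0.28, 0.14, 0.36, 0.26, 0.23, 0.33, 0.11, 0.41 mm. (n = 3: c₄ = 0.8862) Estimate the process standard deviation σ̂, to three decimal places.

0.297

s̄ = (0.25 + 0.28 + 0.14 + 0.36 + 0.26 + 0.23 + 0.33 + 0.11 + 0.41) / 9 = 0.2633
σ̂ = s̄ / c₄ = 0.2633 / 0.8862 = 0.2971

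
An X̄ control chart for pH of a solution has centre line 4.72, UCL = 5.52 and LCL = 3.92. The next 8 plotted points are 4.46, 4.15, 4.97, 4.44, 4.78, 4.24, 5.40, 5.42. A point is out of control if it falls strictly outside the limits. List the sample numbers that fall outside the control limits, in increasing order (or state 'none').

All 8 points lie within [3.92, 5.52].

none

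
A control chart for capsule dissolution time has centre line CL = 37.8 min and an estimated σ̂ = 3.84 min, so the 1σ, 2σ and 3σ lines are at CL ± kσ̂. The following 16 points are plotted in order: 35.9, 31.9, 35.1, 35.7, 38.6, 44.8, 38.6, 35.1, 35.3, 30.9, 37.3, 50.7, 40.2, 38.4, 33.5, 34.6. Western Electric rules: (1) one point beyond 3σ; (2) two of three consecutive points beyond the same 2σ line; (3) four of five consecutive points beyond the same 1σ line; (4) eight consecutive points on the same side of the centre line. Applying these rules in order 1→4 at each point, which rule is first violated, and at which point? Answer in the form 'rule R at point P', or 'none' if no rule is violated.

rule 1 at point 12

Zone of each point (C = within 1σ̂, B = 1σ̂–2σ̂, A = 2σ̂–3σ̂, * = beyond 3σ̂; sign = side of CL): 1:-C, 2:-B, 3:-C, 4:-C, 5:+C, 6:+B, 7:+C, 8:-C, 9:-C, 10:-B, 11:-C, 12:+*, 13:+C, 14:+C, 15:-B, 16:-C
Rule 1 (one point beyond the 3σ limits) is satisfied at point 12.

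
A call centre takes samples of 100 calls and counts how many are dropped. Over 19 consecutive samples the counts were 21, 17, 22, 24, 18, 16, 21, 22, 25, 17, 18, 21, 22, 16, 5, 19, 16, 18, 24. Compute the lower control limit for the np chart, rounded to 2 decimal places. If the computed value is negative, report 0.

p̄ = Σdᵢ / (k·n) = 362 / (19 × 100) = 0.19053
LCL = np̄ − 3·√(np̄(1−p̄)) = 19.0526 − 3 × 3.9272 = 7.2711

7.27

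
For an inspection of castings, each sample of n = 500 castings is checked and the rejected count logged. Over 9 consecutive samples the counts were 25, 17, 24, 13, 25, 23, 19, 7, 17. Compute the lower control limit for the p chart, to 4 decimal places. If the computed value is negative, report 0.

p̄ = Σdᵢ / (k·n) = 170 / (9 × 500) = 0.03778
LCL = p̄ − 3·√(p̄(1−p̄)/n) = 0.03778 − 3 × 0.00853 = 0.01220

0.0122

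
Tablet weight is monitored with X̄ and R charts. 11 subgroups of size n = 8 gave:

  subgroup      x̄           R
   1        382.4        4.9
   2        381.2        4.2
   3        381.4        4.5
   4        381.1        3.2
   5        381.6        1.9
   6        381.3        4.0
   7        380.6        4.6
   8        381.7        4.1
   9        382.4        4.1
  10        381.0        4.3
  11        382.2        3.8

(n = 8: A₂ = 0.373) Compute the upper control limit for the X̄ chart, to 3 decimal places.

X̄̄ = (382.4 + 381.2 + 381.4 + 381.1 + 381.6 + 381.3 + 380.6 + 381.7 + 382.4 + 381.0 + 382.2) / 11 = 4196.9000 / 11 = 381.5364
R̄ = (4.9 + 4.2 + 4.5 + 3.2 + 1.9 + 4.0 + 4.6 + 4.1 + 4.1 + 4.3 + 3.8) / 11 = 43.6000 / 11 = 3.9636
UCL = X̄̄ + A₂·R̄ = 381.5364 + 0.373 × 3.9636 = 383.0148

383.015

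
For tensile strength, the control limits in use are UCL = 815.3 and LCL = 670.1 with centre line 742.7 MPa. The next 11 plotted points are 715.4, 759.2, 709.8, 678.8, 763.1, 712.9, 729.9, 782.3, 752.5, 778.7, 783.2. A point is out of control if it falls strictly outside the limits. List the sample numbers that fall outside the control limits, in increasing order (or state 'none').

none

All 11 points lie within [670.1, 815.3].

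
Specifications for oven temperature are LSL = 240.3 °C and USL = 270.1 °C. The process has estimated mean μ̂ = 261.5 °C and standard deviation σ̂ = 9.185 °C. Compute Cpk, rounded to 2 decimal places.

Cpu = (USL − μ̂) / (3σ̂) = (270.1 − 261.5) / (3 × 9.185) = 0.3121; Cpl = (μ̂ − LSL) / (3σ̂) = (261.5 − 240.3) / (3 × 9.185) = 0.7694; Cpk = min(Cpu, Cpl) = 0.3121

0.31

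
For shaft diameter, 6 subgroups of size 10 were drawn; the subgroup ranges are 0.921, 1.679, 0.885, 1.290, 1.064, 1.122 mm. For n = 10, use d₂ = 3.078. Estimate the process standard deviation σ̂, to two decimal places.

R̄ = (0.921 + 1.679 + 0.885 + 1.290 + 1.064 + 1.122) / 6 = 1.1602
σ̂ = R̄ / d₂ = 1.1602 / 3.078 = 0.3769

0.38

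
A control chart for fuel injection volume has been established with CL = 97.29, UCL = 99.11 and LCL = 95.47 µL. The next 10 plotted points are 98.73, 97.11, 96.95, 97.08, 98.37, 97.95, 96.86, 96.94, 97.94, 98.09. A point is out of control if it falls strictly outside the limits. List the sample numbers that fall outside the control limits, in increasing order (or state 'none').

All 10 points lie within [95.47, 99.11].

none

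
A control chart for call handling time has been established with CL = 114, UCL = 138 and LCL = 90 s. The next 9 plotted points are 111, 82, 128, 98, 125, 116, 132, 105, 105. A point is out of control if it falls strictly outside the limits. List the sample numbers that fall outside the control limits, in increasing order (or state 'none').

Compare each point to [90, 138]: sample 2 = 82 < LCL.

2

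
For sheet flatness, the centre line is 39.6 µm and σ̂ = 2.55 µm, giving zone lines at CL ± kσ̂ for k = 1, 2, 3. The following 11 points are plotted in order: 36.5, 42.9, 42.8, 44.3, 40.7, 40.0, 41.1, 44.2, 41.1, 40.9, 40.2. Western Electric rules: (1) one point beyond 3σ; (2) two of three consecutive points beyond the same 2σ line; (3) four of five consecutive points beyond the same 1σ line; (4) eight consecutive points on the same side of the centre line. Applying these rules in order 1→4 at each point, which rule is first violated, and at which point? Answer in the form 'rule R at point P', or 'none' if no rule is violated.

Zone of each point (C = within 1σ̂, B = 1σ̂–2σ̂, A = 2σ̂–3σ̂, * = beyond 3σ̂; sign = side of CL): 1:-B, 2:+B, 3:+B, 4:+B, 5:+C, 6:+C, 7:+C, 8:+B, 9:+C, 10:+C, 11:+C
Rule 4 (eight consecutive points on the same side of the centre line) is satisfied at point 9.

rule 4 at point 9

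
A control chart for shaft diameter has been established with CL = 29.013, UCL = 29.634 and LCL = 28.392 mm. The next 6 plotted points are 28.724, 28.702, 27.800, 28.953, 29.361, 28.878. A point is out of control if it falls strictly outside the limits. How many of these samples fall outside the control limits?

Compare each point to [28.392, 29.634]: sample 3 = 27.800 < LCL.

1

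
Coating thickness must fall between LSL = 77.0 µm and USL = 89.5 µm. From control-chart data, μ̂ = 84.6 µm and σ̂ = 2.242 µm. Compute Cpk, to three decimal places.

0.729

Cpu = (USL − μ̂) / (3σ̂) = (89.5 − 84.6) / (3 × 2.242) = 0.7285; Cpl = (μ̂ − LSL) / (3σ̂) = (84.6 − 77.0) / (3 × 2.242) = 1.1299; Cpk = min(Cpu, Cpl) = 0.7285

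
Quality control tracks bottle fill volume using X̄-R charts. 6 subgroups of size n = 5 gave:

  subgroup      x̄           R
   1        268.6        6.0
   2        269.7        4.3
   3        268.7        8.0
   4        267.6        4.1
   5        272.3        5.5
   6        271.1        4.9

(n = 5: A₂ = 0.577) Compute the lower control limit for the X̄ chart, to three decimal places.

X̄̄ = (268.6 + 269.7 + 268.7 + 267.6 + 272.3 + 271.1) / 6 = 1618.0000 / 6 = 269.6667
R̄ = (6.0 + 4.3 + 8.0 + 4.1 + 5.5 + 4.9) / 6 = 32.8000 / 6 = 5.4667
LCL = X̄̄ − A₂·R̄ = 269.6667 − 0.577 × 5.4667 = 266.5124

266.512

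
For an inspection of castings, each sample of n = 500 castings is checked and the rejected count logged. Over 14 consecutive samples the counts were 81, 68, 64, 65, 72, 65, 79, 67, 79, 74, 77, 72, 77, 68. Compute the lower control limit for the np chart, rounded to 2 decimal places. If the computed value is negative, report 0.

48.45

p̄ = Σdᵢ / (k·n) = 1008 / (14 × 500) = 0.14400
LCL = np̄ − 3·√(np̄(1−p̄)) = 72.0000 − 3 × 7.8506 = 48.4482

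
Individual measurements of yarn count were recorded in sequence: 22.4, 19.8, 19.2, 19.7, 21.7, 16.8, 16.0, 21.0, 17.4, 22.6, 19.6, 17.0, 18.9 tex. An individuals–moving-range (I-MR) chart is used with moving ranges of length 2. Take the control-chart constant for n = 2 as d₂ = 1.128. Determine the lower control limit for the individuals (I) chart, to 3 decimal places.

12.145

X̄ = (22.4 + 19.8 + 19.2 + 19.7 + 21.7 + 16.8 + 16.0 + 21.0 + 17.4 + 22.6 + 19.6 + 17.0 + 18.9) / 13 = 19.3923
Moving ranges: 2.6, 0.6, 0.5, 2.0, 4.9, 0.8, 5.0, 3.6, 5.2, 3.0, 2.6, 1.9; M̄R̄ = 32.7000 / 12 = 2.7250
LCL = X̄ − 3·M̄R̄/d₂ = 19.3923 − 3 × 2.7250 / 1.128 = 12.1450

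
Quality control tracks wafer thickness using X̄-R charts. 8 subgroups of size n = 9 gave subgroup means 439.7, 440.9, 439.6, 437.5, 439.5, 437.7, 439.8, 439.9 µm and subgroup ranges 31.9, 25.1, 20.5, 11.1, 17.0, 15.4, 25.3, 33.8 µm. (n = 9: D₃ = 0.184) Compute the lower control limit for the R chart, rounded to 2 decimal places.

4.14

R̄ = (31.9 + 25.1 + 20.5 + 11.1 + 17.0 + 15.4 + 25.3 + 33.8) / 8 = 180.1000 / 8 = 22.5125
LCL_R = D₃·R̄ = 0.184 × 22.5125 = 4.1423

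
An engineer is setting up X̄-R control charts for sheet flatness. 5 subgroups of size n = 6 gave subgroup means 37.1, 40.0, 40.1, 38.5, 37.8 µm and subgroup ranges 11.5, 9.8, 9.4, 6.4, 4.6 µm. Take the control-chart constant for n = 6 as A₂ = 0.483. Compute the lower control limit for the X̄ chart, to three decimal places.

34.672

X̄̄ = (37.1 + 40.0 + 40.1 + 38.5 + 37.8) / 5 = 193.5000 / 5 = 38.7000
R̄ = (11.5 + 9.8 + 9.4 + 6.4 + 4.6) / 5 = 41.7000 / 5 = 8.3400
LCL = X̄̄ − A₂·R̄ = 38.7000 − 0.483 × 8.3400 = 34.6718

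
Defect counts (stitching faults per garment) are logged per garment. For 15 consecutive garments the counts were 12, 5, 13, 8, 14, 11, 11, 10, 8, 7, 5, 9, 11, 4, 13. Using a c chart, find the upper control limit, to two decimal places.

c̄ = (12 + 5 + 13 + 8 + 14 + 11 + 11 + 10 + 8 + 7 + 5 + 9 + 11 + 4 + 13) / 15 = 141 / 15 = 9.4000
UCL = c̄ + 3√c̄ = 9.4000 + 3 × √9.4000 = 9.4000 + 3 × 3.0659 = 18.5978

18.60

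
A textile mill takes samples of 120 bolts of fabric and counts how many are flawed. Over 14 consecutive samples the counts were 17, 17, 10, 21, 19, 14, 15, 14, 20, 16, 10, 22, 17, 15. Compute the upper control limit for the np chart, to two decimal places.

p̄ = Σdᵢ / (k·n) = 227 / (14 × 120) = 0.13512
UCL = np̄ + 3·√(np̄(1−p̄)) = 16.2143 + 3 × √(16.2143×0.86488) = 16.2143 + 3 × 3.7448 = 27.4486

27.45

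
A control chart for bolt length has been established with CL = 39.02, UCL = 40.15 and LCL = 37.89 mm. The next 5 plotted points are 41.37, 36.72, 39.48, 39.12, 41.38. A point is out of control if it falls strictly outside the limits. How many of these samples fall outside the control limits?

3

Compare each point to [37.89, 40.15]: sample 1 = 41.37 > UCL; sample 2 = 36.72 < LCL; sample 5 = 41.38 > UCL.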